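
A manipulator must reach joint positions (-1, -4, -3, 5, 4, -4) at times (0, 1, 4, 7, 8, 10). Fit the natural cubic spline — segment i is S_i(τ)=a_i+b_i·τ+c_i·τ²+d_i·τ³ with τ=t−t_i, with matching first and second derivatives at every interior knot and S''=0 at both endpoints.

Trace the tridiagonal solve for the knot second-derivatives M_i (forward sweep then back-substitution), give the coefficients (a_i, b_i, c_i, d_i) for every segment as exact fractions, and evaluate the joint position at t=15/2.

  seg 0: a=-1 b=-4057/1219 c=0 d=400/1219
  seg 1: a=-4 b=-2857/1219 c=1200/1219 d=-1010/32913
  seg 2: a=-3 b=3333/1219 c=2590/3657 d=-8017/32913
  seg 3: a=5 b=496/1219 c=-1809/1219 d=94/1219
  seg 4: a=4 b=-2840/1219 c=-1527/1219 d=509/2438
S(15/2) = 11805/2438

Δ: Δ0=-3, Δ1=1/3, Δ2=8/3, Δ3=-1, Δ4=-4
row 1: diag=8, rhs=20; c'=3/8, d'=5/2
row 2: denom=12−3·3/8=87/8; d'=(14−3·5/2)/(87/8)=52/87
row 3: denom=8−3·8/29=208/29; d'=(-22−3·52/87)/(208/29)=-345/104
row 4: denom=6−1·29/208=1219/208; d'=(-18−1·-345/104)/(1219/208)=-3054/1219
back: M4=-3054/1219
back: M3=-345/104−29/208·-3054/1219=-3618/1219
back: M2=52/87−8/29·-3618/1219=5180/3657
back: M1=5/2−3/8·5180/3657=2400/1219
M: M0=0, M1=2400/1219, M2=5180/3657, M3=-3618/1219, M4=-3054/1219, M5=0
seg 0: a=-1, c=M0/2=0, d=(M1−M0)/(6·1)=400/1219, b=Δ0−h0·(2M0+M1)/6=-4057/1219
seg 1: a=-4, c=M1/2=1200/1219, d=(M2−M1)/(6·3)=-1010/32913, b=Δ1−h1·(2M1+M2)/6=-2857/1219
seg 2: a=-3, c=M2/2=2590/3657, d=(M3−M2)/(6·3)=-8017/32913, b=Δ2−h2·(2M2+M3)/6=3333/1219
seg 3: a=5, c=M3/2=-1809/1219, d=(M4−M3)/(6·1)=94/1219, b=Δ3−h3·(2M3+M4)/6=496/1219
seg 4: a=4, c=M4/2=-1527/1219, d=(M5−M4)/(6·2)=509/2438, b=Δ4−h4·(2M4+M5)/6=-2840/1219
t_q=15/2 → seg 3, τ=1/2; S=5+496/1219·τ+-1809/1219·τ²+94/1219·τ³=11805/2438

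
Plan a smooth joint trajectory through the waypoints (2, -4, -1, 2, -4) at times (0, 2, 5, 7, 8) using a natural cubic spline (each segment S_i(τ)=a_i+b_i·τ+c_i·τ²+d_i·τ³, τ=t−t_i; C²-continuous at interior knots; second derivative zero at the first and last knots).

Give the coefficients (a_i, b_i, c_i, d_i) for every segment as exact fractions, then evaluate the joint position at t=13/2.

Δ: Δ0=-3, Δ1=1, Δ2=3/2, Δ3=-6
row 1: diag=10, rhs=24; c'=3/10, d'=12/5
row 2: denom=10−3·3/10=91/10; d'=(3−3·12/5)/(91/10)=-6/13
row 3: denom=6−2·20/91=506/91; d'=(-45−2·-6/13)/(506/91)=-4011/506
back: M3=-4011/506
back: M2=-6/13−20/91·-4011/506=324/253
back: M1=12/5−3/10·324/253=510/253
M: M0=0, M1=510/253, M2=324/253, M3=-4011/506, M4=0
seg 0: a=2, c=M0/2=0, d=(M1−M0)/(6·2)=85/506, b=Δ0−h0·(2M0+M1)/6=-929/253
seg 1: a=-4, c=M1/2=255/253, d=(M2−M1)/(6·3)=-31/759, b=Δ1−h1·(2M1+M2)/6=-419/253
seg 2: a=-1, c=M2/2=162/253, d=(M3−M2)/(6·2)=-1553/2024, b=Δ2−h2·(2M2+M3)/6=832/253
seg 3: a=2, c=M3/2=-4011/1012, d=(M4−M3)/(6·1)=1337/1012, b=Δ3−h3·(2M3+M4)/6=-1699/506
t_q=13/2 → seg 2, τ=3/2; S=-1+832/253·τ+162/253·τ²+-1553/2024·τ³=45077/16192

  seg 0: a=2 b=-929/253 c=0 d=85/506
  seg 1: a=-4 b=-419/253 c=255/253 d=-31/759
  seg 2: a=-1 b=832/253 c=162/253 d=-1553/2024
  seg 3: a=2 b=-1699/506 c=-4011/1012 d=1337/1012
S(13/2) = 45077/16192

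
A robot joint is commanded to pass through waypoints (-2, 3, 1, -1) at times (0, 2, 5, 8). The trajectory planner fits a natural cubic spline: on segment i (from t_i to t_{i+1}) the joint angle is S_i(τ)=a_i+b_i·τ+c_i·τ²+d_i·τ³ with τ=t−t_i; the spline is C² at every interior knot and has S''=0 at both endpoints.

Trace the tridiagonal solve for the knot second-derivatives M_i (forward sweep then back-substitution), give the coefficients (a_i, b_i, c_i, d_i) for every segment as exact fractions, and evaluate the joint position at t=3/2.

  seg 0: a=-2 b=707/222 c=0 d=-19/111
  seg 1: a=3 b=251/222 c=-38/37 d=95/666
  seg 2: a=1 b=-131/111 c=19/74 d=-19/666
S(3/2) = 651/296

Δ: Δ0=5/2, Δ1=-2/3, Δ2=-2/3
row 1: diag=10, rhs=-19; c'=3/10, d'=-19/10
row 2: denom=12−3·3/10=111/10; d'=(0−3·-19/10)/(111/10)=19/37
back: M2=19/37
back: M1=-19/10−3/10·19/37=-76/37
M: M0=0, M1=-76/37, M2=19/37, M3=0
seg 0: a=-2, c=M0/2=0, d=(M1−M0)/(6·2)=-19/111, b=Δ0−h0·(2M0+M1)/6=707/222
seg 1: a=3, c=M1/2=-38/37, d=(M2−M1)/(6·3)=95/666, b=Δ1−h1·(2M1+M2)/6=251/222
seg 2: a=1, c=M2/2=19/74, d=(M3−M2)/(6·3)=-19/666, b=Δ2−h2·(2M2+M3)/6=-131/111
t_q=3/2 → seg 0, τ=3/2; S=-2+707/222·τ+0·τ²+-19/111·τ³=651/296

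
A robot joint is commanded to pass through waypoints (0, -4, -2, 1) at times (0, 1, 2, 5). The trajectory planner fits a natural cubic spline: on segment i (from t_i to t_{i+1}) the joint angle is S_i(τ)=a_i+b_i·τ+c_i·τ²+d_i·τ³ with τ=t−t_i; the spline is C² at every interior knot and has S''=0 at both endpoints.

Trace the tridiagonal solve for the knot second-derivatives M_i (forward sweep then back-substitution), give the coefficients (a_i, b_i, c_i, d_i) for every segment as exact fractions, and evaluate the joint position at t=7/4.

  seg 0: a=0 b=-173/31 c=0 d=49/31
  seg 1: a=-4 b=-26/31 c=147/31 d=-59/31
  seg 2: a=-2 b=91/31 c=-30/31 d=10/93
S(7/4) = -5485/1984

Δ: Δ0=-4, Δ1=2, Δ2=1
row 1: diag=4, rhs=36; c'=1/4, d'=9
row 2: denom=8−1·1/4=31/4; d'=(-6−1·9)/(31/4)=-60/31
back: M2=-60/31
back: M1=9−1/4·-60/31=294/31
M: M0=0, M1=294/31, M2=-60/31, M3=0
seg 0: a=0, c=M0/2=0, d=(M1−M0)/(6·1)=49/31, b=Δ0−h0·(2M0+M1)/6=-173/31
seg 1: a=-4, c=M1/2=147/31, d=(M2−M1)/(6·1)=-59/31, b=Δ1−h1·(2M1+M2)/6=-26/31
seg 2: a=-2, c=M2/2=-30/31, d=(M3−M2)/(6·3)=10/93, b=Δ2−h2·(2M2+M3)/6=91/31
t_q=7/4 → seg 1, τ=3/4; S=-4+-26/31·τ+147/31·τ²+-59/31·τ³=-5485/1984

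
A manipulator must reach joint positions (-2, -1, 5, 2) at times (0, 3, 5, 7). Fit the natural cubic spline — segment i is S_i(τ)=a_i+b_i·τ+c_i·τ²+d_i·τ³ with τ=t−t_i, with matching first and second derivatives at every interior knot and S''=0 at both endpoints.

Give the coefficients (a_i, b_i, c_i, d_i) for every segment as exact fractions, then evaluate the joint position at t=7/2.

  seg 0: a=-2 b=-197/228 c=0 d=91/684
  seg 1: a=-1 b=311/114 c=91/76 d=-121/228
  seg 2: a=5 b=131/114 c=-151/76 d=151/456
S(7/2) = 363/608

Δ: Δ0=1/3, Δ1=3, Δ2=-3/2
row 1: diag=10, rhs=16; c'=1/5, d'=8/5
row 2: denom=8−2·1/5=38/5; d'=(-27−2·8/5)/(38/5)=-151/38
back: M2=-151/38
back: M1=8/5−1/5·-151/38=91/38
M: M0=0, M1=91/38, M2=-151/38, M3=0
seg 0: a=-2, c=M0/2=0, d=(M1−M0)/(6·3)=91/684, b=Δ0−h0·(2M0+M1)/6=-197/228
seg 1: a=-1, c=M1/2=91/76, d=(M2−M1)/(6·2)=-121/228, b=Δ1−h1·(2M1+M2)/6=311/114
seg 2: a=5, c=M2/2=-151/76, d=(M3−M2)/(6·2)=151/456, b=Δ2−h2·(2M2+M3)/6=131/114
t_q=7/2 → seg 1, τ=1/2; S=-1+311/114·τ+91/76·τ²+-121/228·τ³=363/608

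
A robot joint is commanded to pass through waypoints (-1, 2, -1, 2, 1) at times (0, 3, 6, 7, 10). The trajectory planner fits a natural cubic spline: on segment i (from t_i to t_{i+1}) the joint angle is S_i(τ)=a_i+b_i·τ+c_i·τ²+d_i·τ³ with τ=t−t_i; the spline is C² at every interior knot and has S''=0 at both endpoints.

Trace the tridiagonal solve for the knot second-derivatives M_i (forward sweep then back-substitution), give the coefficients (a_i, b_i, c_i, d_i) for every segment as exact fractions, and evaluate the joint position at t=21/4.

  seg 0: a=-1 b=115/57 c=0 d=-58/513
  seg 1: a=2 b=-59/57 c=-58/57 d=176/513
  seg 2: a=-1 b=121/57 c=118/57 d=-68/57
  seg 3: a=2 b=51/19 c=-86/57 d=86/513
S(21/4) = -239/152

Δ: Δ0=1, Δ1=-1, Δ2=3, Δ3=-1/3
row 1: diag=12, rhs=-12; c'=1/4, d'=-1
row 2: denom=8−3·1/4=29/4; d'=(24−3·-1)/(29/4)=108/29
row 3: denom=8−1·4/29=228/29; d'=(-20−1·108/29)/(228/29)=-172/57
back: M3=-172/57
back: M2=108/29−4/29·-172/57=236/57
back: M1=-1−1/4·236/57=-116/57
M: M0=0, M1=-116/57, M2=236/57, M3=-172/57, M4=0
seg 0: a=-1, c=M0/2=0, d=(M1−M0)/(6·3)=-58/513, b=Δ0−h0·(2M0+M1)/6=115/57
seg 1: a=2, c=M1/2=-58/57, d=(M2−M1)/(6·3)=176/513, b=Δ1−h1·(2M1+M2)/6=-59/57
seg 2: a=-1, c=M2/2=118/57, d=(M3−M2)/(6·1)=-68/57, b=Δ2−h2·(2M2+M3)/6=121/57
seg 3: a=2, c=M3/2=-86/57, d=(M4−M3)/(6·3)=86/513, b=Δ3−h3·(2M3+M4)/6=51/19
t_q=21/4 → seg 1, τ=9/4; S=2+-59/57·τ+-58/57·τ²+176/513·τ³=-239/152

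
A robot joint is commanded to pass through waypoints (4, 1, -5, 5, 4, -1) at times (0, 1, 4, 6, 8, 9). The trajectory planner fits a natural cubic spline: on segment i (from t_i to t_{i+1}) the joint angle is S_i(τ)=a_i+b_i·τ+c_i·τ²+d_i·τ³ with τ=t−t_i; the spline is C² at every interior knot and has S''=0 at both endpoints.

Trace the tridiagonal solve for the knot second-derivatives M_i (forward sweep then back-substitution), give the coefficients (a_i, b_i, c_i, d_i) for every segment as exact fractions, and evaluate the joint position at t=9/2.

  seg 0: a=4 b=-2036/733 c=0 d=-163/733
  seg 1: a=1 b=-2525/733 c=-489/733 d=842/2199
  seg 2: a=-5 b=2119/733 c=2037/733 d=-632/733
  seg 3: a=5 b=2683/733 c=-1755/733 d=921/5864
  seg 4: a=4 b=-5911/1466 c=-4257/2932 d=1419/2932
S(9/2) = -8701/2932

Δ: Δ0=-3, Δ1=-2, Δ2=5, Δ3=-1/2, Δ4=-5
row 1: diag=8, rhs=6; c'=3/8, d'=3/4
row 2: denom=10−3·3/8=71/8; d'=(42−3·3/4)/(71/8)=318/71
row 3: denom=8−2·16/71=536/71; d'=(-33−2·318/71)/(536/71)=-2979/536
row 4: denom=6−2·71/268=733/134; d'=(-27−2·-2979/536)/(733/134)=-4257/1466
back: M4=-4257/1466
back: M3=-2979/536−71/268·-4257/1466=-3510/733
back: M2=318/71−16/71·-3510/733=4074/733
back: M1=3/4−3/8·4074/733=-978/733
M: M0=0, M1=-978/733, M2=4074/733, M3=-3510/733, M4=-4257/1466, M5=0
seg 0: a=4, c=M0/2=0, d=(M1−M0)/(6·1)=-163/733, b=Δ0−h0·(2M0+M1)/6=-2036/733
seg 1: a=1, c=M1/2=-489/733, d=(M2−M1)/(6·3)=842/2199, b=Δ1−h1·(2M1+M2)/6=-2525/733
seg 2: a=-5, c=M2/2=2037/733, d=(M3−M2)/(6·2)=-632/733, b=Δ2−h2·(2M2+M3)/6=2119/733
seg 3: a=5, c=M3/2=-1755/733, d=(M4−M3)/(6·2)=921/5864, b=Δ3−h3·(2M3+M4)/6=2683/733
seg 4: a=4, c=M4/2=-4257/2932, d=(M5−M4)/(6·1)=1419/2932, b=Δ4−h4·(2M4+M5)/6=-5911/1466
t_q=9/2 → seg 2, τ=1/2; S=-5+2119/733·τ+2037/733·τ²+-632/733·τ³=-8701/2932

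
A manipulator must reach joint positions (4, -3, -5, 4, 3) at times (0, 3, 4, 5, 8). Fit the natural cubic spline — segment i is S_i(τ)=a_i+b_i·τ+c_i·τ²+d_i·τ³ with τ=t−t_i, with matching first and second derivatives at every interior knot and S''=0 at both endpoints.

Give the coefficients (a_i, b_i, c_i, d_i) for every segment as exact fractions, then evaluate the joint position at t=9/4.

  seg 0: a=4 b=-299/240 c=0 d=-29/240
  seg 1: a=-3 b=-541/120 c=-87/80 d=863/240
  seg 2: a=-5 b=197/48 c=97/10 d=-1153/240
  seg 3: a=4 b=1091/120 c=-377/80 d=377/720
S(9/4) = -919/5120

Δ: Δ0=-7/3, Δ1=-2, Δ2=9, Δ3=-1/3
row 1: diag=8, rhs=2; c'=1/8, d'=1/4
row 2: denom=4−1·1/8=31/8; d'=(66−1·1/4)/(31/8)=526/31
row 3: denom=8−1·8/31=240/31; d'=(-56−1·526/31)/(240/31)=-377/40
back: M3=-377/40
back: M2=526/31−8/31·-377/40=97/5
back: M1=1/4−1/8·97/5=-87/40
M: M0=0, M1=-87/40, M2=97/5, M3=-377/40, M4=0
seg 0: a=4, c=M0/2=0, d=(M1−M0)/(6·3)=-29/240, b=Δ0−h0·(2M0+M1)/6=-299/240
seg 1: a=-3, c=M1/2=-87/80, d=(M2−M1)/(6·1)=863/240, b=Δ1−h1·(2M1+M2)/6=-541/120
seg 2: a=-5, c=M2/2=97/10, d=(M3−M2)/(6·1)=-1153/240, b=Δ2−h2·(2M2+M3)/6=197/48
seg 3: a=4, c=M3/2=-377/80, d=(M4−M3)/(6·3)=377/720, b=Δ3−h3·(2M3+M4)/6=1091/120
t_q=9/4 → seg 0, τ=9/4; S=4+-299/240·τ+0·τ²+-29/240·τ³=-919/5120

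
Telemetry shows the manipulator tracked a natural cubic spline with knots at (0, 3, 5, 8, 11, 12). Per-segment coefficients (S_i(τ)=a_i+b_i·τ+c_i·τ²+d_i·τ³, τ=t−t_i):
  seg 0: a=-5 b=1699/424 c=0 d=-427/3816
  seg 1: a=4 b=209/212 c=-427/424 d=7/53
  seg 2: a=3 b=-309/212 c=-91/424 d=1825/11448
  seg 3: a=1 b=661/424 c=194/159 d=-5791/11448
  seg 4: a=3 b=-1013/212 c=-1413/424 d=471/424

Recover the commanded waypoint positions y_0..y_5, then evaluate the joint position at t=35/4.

y_0=-5 y_1=4 y_2=3 y_3=1 y_4=3 y_5=-4
S(35/4) = 71697/27136

y_0 = S_0(0) = a_0 = -5
y_1 = S_1(0) = a_1 = 4
y_2 = S_2(0) = a_2 = 3
y_3 = S_3(0) = a_3 = 1
y_4 = S_4(0) = a_4 = 3
y_5 = S_4(1) = -4
t_q=35/4 is in segment 3 (τ=3/4); S_3(τ)=71697/27136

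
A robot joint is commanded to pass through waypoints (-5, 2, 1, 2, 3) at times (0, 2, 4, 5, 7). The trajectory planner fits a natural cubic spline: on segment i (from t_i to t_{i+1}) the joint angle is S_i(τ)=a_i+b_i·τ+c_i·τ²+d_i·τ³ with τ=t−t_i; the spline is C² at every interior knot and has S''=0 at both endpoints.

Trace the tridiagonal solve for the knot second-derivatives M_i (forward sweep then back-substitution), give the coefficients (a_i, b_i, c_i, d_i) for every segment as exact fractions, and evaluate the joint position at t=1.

  seg 0: a=-5 b=607/128 c=0 d=-159/512
  seg 1: a=2 b=65/64 c=-477/256 d=283/512
  seg 2: a=1 b=25/128 c=93/64 d=-83/128
  seg 3: a=2 b=37/32 c=-63/128 d=21/256
S(1) = -291/512

Δ: Δ0=7/2, Δ1=-1/2, Δ2=1, Δ3=1/2
row 1: diag=8, rhs=-24; c'=1/4, d'=-3
row 2: denom=6−2·1/4=11/2; d'=(9−2·-3)/(11/2)=30/11
row 3: denom=6−1·2/11=64/11; d'=(-3−1·30/11)/(64/11)=-63/64
back: M3=-63/64
back: M2=30/11−2/11·-63/64=93/32
back: M1=-3−1/4·93/32=-477/128
M: M0=0, M1=-477/128, M2=93/32, M3=-63/64, M4=0
seg 0: a=-5, c=M0/2=0, d=(M1−M0)/(6·2)=-159/512, b=Δ0−h0·(2M0+M1)/6=607/128
seg 1: a=2, c=M1/2=-477/256, d=(M2−M1)/(6·2)=283/512, b=Δ1−h1·(2M1+M2)/6=65/64
seg 2: a=1, c=M2/2=93/64, d=(M3−M2)/(6·1)=-83/128, b=Δ2−h2·(2M2+M3)/6=25/128
seg 3: a=2, c=M3/2=-63/128, d=(M4−M3)/(6·2)=21/256, b=Δ3−h3·(2M3+M4)/6=37/32
t_q=1 → seg 0, τ=1; S=-5+607/128·τ+0·τ²+-159/512·τ³=-291/512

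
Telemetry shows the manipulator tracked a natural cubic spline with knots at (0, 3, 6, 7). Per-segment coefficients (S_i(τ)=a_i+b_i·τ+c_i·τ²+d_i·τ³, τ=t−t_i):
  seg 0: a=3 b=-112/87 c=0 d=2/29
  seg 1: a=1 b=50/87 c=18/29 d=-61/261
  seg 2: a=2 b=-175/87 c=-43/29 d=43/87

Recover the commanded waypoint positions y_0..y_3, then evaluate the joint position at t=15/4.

y_0 = S_0(0) = a_0 = 3
y_1 = S_1(0) = a_1 = 1
y_2 = S_2(0) = a_2 = 2
y_3 = S_2(1) = -1
t_q=15/4 is in segment 1 (τ=3/4); S_1(τ)=3121/1856

y_0=3 y_1=1 y_2=2 y_3=-1
S(15/4) = 3121/1856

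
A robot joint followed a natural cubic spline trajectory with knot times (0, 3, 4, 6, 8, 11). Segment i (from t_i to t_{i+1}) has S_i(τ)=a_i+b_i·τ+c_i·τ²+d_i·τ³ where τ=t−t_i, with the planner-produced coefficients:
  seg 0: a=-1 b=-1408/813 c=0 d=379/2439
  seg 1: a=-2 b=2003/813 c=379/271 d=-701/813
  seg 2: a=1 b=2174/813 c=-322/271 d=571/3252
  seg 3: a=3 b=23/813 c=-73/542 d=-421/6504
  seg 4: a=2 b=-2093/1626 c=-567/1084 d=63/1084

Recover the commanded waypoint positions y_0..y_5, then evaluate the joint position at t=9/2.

y_0=-1 y_1=-2 y_2=1 y_3=3 y_4=2 y_5=-5
S(9/2) = 17881/8672

y_0 = S_0(0) = a_0 = -1
y_1 = S_1(0) = a_1 = -2
y_2 = S_2(0) = a_2 = 1
y_3 = S_3(0) = a_3 = 3
y_4 = S_4(0) = a_4 = 2
y_5 = S_4(3) = -5
t_q=9/2 is in segment 2 (τ=1/2); S_2(τ)=17881/8672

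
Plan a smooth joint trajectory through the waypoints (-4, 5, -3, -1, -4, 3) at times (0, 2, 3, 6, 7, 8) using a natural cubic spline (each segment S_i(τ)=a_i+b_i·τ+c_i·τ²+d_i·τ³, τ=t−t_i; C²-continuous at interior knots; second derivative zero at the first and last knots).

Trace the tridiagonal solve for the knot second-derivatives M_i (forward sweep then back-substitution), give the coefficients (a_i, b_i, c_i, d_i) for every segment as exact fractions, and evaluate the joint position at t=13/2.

Δ: Δ0=9/2, Δ1=-8, Δ2=2/3, Δ3=-3, Δ4=7
row 1: diag=6, rhs=-75; c'=1/6, d'=-25/2
row 2: denom=8−1·1/6=47/6; d'=(52−1·-25/2)/(47/6)=387/47
row 3: denom=8−3·18/47=322/47; d'=(-22−3·387/47)/(322/47)=-2195/322
row 4: denom=4−1·47/322=1241/322; d'=(60−1·-2195/322)/(1241/322)=21515/1241
back: M4=21515/1241
back: M3=-2195/322−47/322·21515/1241=-11600/1241
back: M2=387/47−18/47·-11600/1241=14661/1241
back: M1=-25/2−1/6·14661/1241=-17956/1241
M: M0=0, M1=-17956/1241, M2=14661/1241, M3=-11600/1241, M4=21515/1241, M5=0
seg 0: a=-4, c=M0/2=0, d=(M1−M0)/(6·2)=-4489/3723, b=Δ0−h0·(2M0+M1)/6=69419/7446
seg 1: a=5, c=M1/2=-8978/1241, d=(M2−M1)/(6·1)=32617/7446, b=Δ1−h1·(2M1+M2)/6=-38317/7446
seg 2: a=-3, c=M2/2=14661/2482, d=(M3−M2)/(6·3)=-26261/22338, b=Δ2−h2·(2M2+M3)/6=-24101/3723
seg 3: a=-1, c=M3/2=-5800/1241, d=(M4−M3)/(6·1)=33115/7446, b=Δ3−h3·(2M3+M4)/6=-20653/7446
seg 4: a=-4, c=M4/2=21515/2482, d=(M5−M4)/(6·1)=-21515/7446, b=Δ4−h4·(2M4+M5)/6=4546/3723
t_q=13/2 → seg 3, τ=1/2; S=-1+-20653/7446·τ+-5800/1241·τ²+33115/7446·τ³=-59555/19856

  seg 0: a=-4 b=69419/7446 c=0 d=-4489/3723
  seg 1: a=5 b=-38317/7446 c=-8978/1241 d=32617/7446
  seg 2: a=-3 b=-24101/3723 c=14661/2482 d=-26261/22338
  seg 3: a=-1 b=-20653/7446 c=-5800/1241 d=33115/7446
  seg 4: a=-4 b=4546/3723 c=21515/2482 d=-21515/7446
S(13/2) = -59555/19856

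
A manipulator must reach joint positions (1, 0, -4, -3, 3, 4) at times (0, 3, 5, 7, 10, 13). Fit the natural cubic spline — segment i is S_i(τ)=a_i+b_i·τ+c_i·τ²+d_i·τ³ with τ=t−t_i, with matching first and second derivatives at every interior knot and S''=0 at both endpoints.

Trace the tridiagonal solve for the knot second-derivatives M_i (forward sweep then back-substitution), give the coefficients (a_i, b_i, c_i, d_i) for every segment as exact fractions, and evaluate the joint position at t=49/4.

  seg 0: a=1 b=979/2652 c=0 d=-69/884
  seg 1: a=0 b=-2305/1326 c=-621/884 d=379/1326
  seg 2: a=-4 b=-1483/1326 c=895/884 d=-539/5304
  seg 3: a=-3 b=1135/663 c=89/221 d=-610/5967
  seg 4: a=3 b=907/663 c=-343/663 d=343/5967
S(49/4) = 58185/14144

Δ: Δ0=-1/3, Δ1=-2, Δ2=1/2, Δ3=2, Δ4=1/3
row 1: diag=10, rhs=-10; c'=1/5, d'=-1
row 2: denom=8−2·1/5=38/5; d'=(15−2·-1)/(38/5)=85/38
row 3: denom=10−2·5/19=180/19; d'=(9−2·85/38)/(180/19)=43/90
row 4: denom=12−3·19/60=221/20; d'=(-10−3·43/90)/(221/20)=-686/663
back: M4=-686/663
back: M3=43/90−19/60·-686/663=178/221
back: M2=85/38−5/19·178/221=895/442
back: M1=-1−1/5·895/442=-621/442
M: M0=0, M1=-621/442, M2=895/442, M3=178/221, M4=-686/663, M5=0
seg 0: a=1, c=M0/2=0, d=(M1−M0)/(6·3)=-69/884, b=Δ0−h0·(2M0+M1)/6=979/2652
seg 1: a=0, c=M1/2=-621/884, d=(M2−M1)/(6·2)=379/1326, b=Δ1−h1·(2M1+M2)/6=-2305/1326
seg 2: a=-4, c=M2/2=895/884, d=(M3−M2)/(6·2)=-539/5304, b=Δ2−h2·(2M2+M3)/6=-1483/1326
seg 3: a=-3, c=M3/2=89/221, d=(M4−M3)/(6·3)=-610/5967, b=Δ3−h3·(2M3+M4)/6=1135/663
seg 4: a=3, c=M4/2=-343/663, d=(M5−M4)/(6·3)=343/5967, b=Δ4−h4·(2M4+M5)/6=907/663
t_q=49/4 → seg 4, τ=9/4; S=3+907/663·τ+-343/663·τ²+343/5967·τ³=58185/14144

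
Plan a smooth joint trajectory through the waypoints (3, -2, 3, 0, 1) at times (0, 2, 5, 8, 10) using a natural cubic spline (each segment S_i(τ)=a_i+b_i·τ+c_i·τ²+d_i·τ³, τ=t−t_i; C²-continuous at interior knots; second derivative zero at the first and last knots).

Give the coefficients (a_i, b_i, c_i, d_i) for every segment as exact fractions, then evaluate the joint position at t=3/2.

  seg 0: a=3 b=-1831/510 c=0 d=139/510
  seg 1: a=-2 b=-163/510 c=139/85 d=-1489/4590
  seg 2: a=3 b=11/15 c=-131/102 d=1081/4590
  seg 3: a=0 b=-313/510 c=71/85 d=-71/510
S(3/2) = -1993/1360

Δ: Δ0=-5/2, Δ1=5/3, Δ2=-1, Δ3=1/2
row 1: diag=10, rhs=25; c'=3/10, d'=5/2
row 2: denom=12−3·3/10=111/10; d'=(-16−3·5/2)/(111/10)=-235/111
row 3: denom=10−3·10/37=340/37; d'=(9−3·-235/111)/(340/37)=142/85
back: M3=142/85
back: M2=-235/111−10/37·142/85=-131/51
back: M1=5/2−3/10·-131/51=278/85
M: M0=0, M1=278/85, M2=-131/51, M3=142/85, M4=0
seg 0: a=3, c=M0/2=0, d=(M1−M0)/(6·2)=139/510, b=Δ0−h0·(2M0+M1)/6=-1831/510
seg 1: a=-2, c=M1/2=139/85, d=(M2−M1)/(6·3)=-1489/4590, b=Δ1−h1·(2M1+M2)/6=-163/510
seg 2: a=3, c=M2/2=-131/102, d=(M3−M2)/(6·3)=1081/4590, b=Δ2−h2·(2M2+M3)/6=11/15
seg 3: a=0, c=M3/2=71/85, d=(M4−M3)/(6·2)=-71/510, b=Δ3−h3·(2M3+M4)/6=-313/510
t_q=3/2 → seg 0, τ=3/2; S=3+-1831/510·τ+0·τ²+139/510·τ³=-1993/1360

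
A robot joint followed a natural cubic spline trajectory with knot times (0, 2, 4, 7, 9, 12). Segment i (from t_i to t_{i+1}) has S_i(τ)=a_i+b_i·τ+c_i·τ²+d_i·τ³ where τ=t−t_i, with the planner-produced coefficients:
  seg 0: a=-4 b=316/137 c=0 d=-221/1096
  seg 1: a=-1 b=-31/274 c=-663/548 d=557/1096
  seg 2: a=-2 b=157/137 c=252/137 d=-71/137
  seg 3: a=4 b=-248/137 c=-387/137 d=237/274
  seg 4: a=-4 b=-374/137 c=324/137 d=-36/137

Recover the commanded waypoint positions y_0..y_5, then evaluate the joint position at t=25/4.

y_0 = S_0(0) = a_0 = -4
y_1 = S_1(0) = a_1 = -1
y_2 = S_2(0) = a_2 = -2
y_3 = S_3(0) = a_3 = 4
y_4 = S_4(0) = a_4 = -4
y_5 = S_4(3) = 2
t_q=25/4 is in segment 2 (τ=9/4); S_2(τ)=34961/8768

y_0=-4 y_1=-1 y_2=-2 y_3=4 y_4=-4 y_5=2
S(25/4) = 34961/8768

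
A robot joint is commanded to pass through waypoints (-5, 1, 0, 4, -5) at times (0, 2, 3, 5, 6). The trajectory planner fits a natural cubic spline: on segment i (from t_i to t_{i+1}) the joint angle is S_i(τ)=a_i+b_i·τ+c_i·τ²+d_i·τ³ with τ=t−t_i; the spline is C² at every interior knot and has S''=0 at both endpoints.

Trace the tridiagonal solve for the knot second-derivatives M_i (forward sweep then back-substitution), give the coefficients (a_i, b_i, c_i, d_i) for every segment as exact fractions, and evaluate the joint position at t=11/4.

  seg 0: a=-5 b=149/31 c=0 d=-14/31
  seg 1: a=1 b=-19/31 c=-84/31 d=72/31
  seg 2: a=0 b=29/31 c=132/31 d=-231/124
  seg 3: a=4 b=-136/31 c=-429/62 d=143/62
S(11/4) = -1/248

Δ: Δ0=3, Δ1=-1, Δ2=2, Δ3=-9
row 1: diag=6, rhs=-24; c'=1/6, d'=-4
row 2: denom=6−1·1/6=35/6; d'=(18−1·-4)/(35/6)=132/35
row 3: denom=6−2·12/35=186/35; d'=(-66−2·132/35)/(186/35)=-429/31
back: M3=-429/31
back: M2=132/35−12/35·-429/31=264/31
back: M1=-4−1/6·264/31=-168/31
M: M0=0, M1=-168/31, M2=264/31, M3=-429/31, M4=0
seg 0: a=-5, c=M0/2=0, d=(M1−M0)/(6·2)=-14/31, b=Δ0−h0·(2M0+M1)/6=149/31
seg 1: a=1, c=M1/2=-84/31, d=(M2−M1)/(6·1)=72/31, b=Δ1−h1·(2M1+M2)/6=-19/31
seg 2: a=0, c=M2/2=132/31, d=(M3−M2)/(6·2)=-231/124, b=Δ2−h2·(2M2+M3)/6=29/31
seg 3: a=4, c=M3/2=-429/62, d=(M4−M3)/(6·1)=143/62, b=Δ3−h3·(2M3+M4)/6=-136/31
t_q=11/4 → seg 1, τ=3/4; S=1+-19/31·τ+-84/31·τ²+72/31·τ³=-1/248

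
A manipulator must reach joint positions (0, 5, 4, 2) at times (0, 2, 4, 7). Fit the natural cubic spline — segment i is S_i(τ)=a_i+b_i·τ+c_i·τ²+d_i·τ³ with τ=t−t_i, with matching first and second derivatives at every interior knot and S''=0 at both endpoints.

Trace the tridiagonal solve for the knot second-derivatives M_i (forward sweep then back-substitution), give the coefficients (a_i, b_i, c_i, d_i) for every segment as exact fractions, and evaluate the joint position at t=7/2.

Δ: Δ0=5/2, Δ1=-1/2, Δ2=-2/3
row 1: diag=8, rhs=-18; c'=1/4, d'=-9/4
row 2: denom=10−2·1/4=19/2; d'=(-1−2·-9/4)/(19/2)=7/19
back: M2=7/19
back: M1=-9/4−1/4·7/19=-89/38
M: M0=0, M1=-89/38, M2=7/19, M3=0
seg 0: a=0, c=M0/2=0, d=(M1−M0)/(6·2)=-89/456, b=Δ0−h0·(2M0+M1)/6=187/57
seg 1: a=5, c=M1/2=-89/76, d=(M2−M1)/(6·2)=103/456, b=Δ1−h1·(2M1+M2)/6=107/114
seg 2: a=4, c=M2/2=7/38, d=(M3−M2)/(6·3)=-7/342, b=Δ2−h2·(2M2+M3)/6=-59/57
t_q=7/2 → seg 1, τ=3/2; S=5+107/114·τ+-89/76·τ²+103/456·τ³=5515/1216

  seg 0: a=0 b=187/57 c=0 d=-89/456
  seg 1: a=5 b=107/114 c=-89/76 d=103/456
  seg 2: a=4 b=-59/57 c=7/38 d=-7/342
S(7/2) = 5515/1216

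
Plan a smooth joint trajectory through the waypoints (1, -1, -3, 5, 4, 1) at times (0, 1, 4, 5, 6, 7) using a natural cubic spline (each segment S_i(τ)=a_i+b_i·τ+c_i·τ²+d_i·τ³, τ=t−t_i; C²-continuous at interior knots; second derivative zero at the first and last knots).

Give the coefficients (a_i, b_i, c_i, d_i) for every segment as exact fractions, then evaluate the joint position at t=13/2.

  seg 0: a=1 b=-3746/2379 c=0 d=-1012/2379
  seg 1: a=-1 b=-6782/2379 c=-1012/793 d=4768/7137
  seg 2: a=-3 b=1378/183 c=3756/793 d=-10150/2379
  seg 3: a=5 b=10000/2379 c=-6394/793 d=6803/2379
  seg 4: a=4 b=-7955/2379 c=409/793 d=-409/2379
S(13/2) = 15451/6344

Δ: Δ0=-2, Δ1=-2/3, Δ2=8, Δ3=-1, Δ4=-3
row 1: diag=8, rhs=8; c'=3/8, d'=1
row 2: denom=8−3·3/8=55/8; d'=(52−3·1)/(55/8)=392/55
row 3: denom=4−1·8/55=212/55; d'=(-54−1·392/55)/(212/55)=-1681/106
row 4: denom=4−1·55/212=793/212; d'=(-12−1·-1681/106)/(793/212)=818/793
back: M4=818/793
back: M3=-1681/106−55/212·818/793=-12788/793
back: M2=392/55−8/55·-12788/793=7512/793
back: M1=1−3/8·7512/793=-2024/793
M: M0=0, M1=-2024/793, M2=7512/793, M3=-12788/793, M4=818/793, M5=0
seg 0: a=1, c=M0/2=0, d=(M1−M0)/(6·1)=-1012/2379, b=Δ0−h0·(2M0+M1)/6=-3746/2379
seg 1: a=-1, c=M1/2=-1012/793, d=(M2−M1)/(6·3)=4768/7137, b=Δ1−h1·(2M1+M2)/6=-6782/2379
seg 2: a=-3, c=M2/2=3756/793, d=(M3−M2)/(6·1)=-10150/2379, b=Δ2−h2·(2M2+M3)/6=1378/183
seg 3: a=5, c=M3/2=-6394/793, d=(M4−M3)/(6·1)=6803/2379, b=Δ3−h3·(2M3+M4)/6=10000/2379
seg 4: a=4, c=M4/2=409/793, d=(M5−M4)/(6·1)=-409/2379, b=Δ4−h4·(2M4+M5)/6=-7955/2379
t_q=13/2 → seg 4, τ=1/2; S=4+-7955/2379·τ+409/793·τ²+-409/2379·τ³=15451/6344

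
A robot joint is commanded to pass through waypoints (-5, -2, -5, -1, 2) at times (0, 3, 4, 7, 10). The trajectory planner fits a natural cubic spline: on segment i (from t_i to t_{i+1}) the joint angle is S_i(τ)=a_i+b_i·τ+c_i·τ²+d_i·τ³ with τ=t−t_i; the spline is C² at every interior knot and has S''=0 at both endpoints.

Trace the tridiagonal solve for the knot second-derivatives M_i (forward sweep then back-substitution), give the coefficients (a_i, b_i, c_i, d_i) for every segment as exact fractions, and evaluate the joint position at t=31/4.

  seg 0: a=-5 b=629/228 c=0 d=-401/2052
  seg 1: a=-2 b=-287/114 c=-401/228 d=97/76
  seg 2: a=-5 b=-503/228 c=118/57 d=-203/684
  seg 3: a=-1 b=251/114 c=-137/228 d=137/2052
S(31/4) = 1661/4864

Δ: Δ0=1, Δ1=-3, Δ2=4/3, Δ3=1
row 1: diag=8, rhs=-24; c'=1/8, d'=-3
row 2: denom=8−1·1/8=63/8; d'=(26−1·-3)/(63/8)=232/63
row 3: denom=12−3·8/21=76/7; d'=(-2−3·232/63)/(76/7)=-137/114
back: M3=-137/114
back: M2=232/63−8/21·-137/114=236/57
back: M1=-3−1/8·236/57=-401/114
M: M0=0, M1=-401/114, M2=236/57, M3=-137/114, M4=0
seg 0: a=-5, c=M0/2=0, d=(M1−M0)/(6·3)=-401/2052, b=Δ0−h0·(2M0+M1)/6=629/228
seg 1: a=-2, c=M1/2=-401/228, d=(M2−M1)/(6·1)=97/76, b=Δ1−h1·(2M1+M2)/6=-287/114
seg 2: a=-5, c=M2/2=118/57, d=(M3−M2)/(6·3)=-203/684, b=Δ2−h2·(2M2+M3)/6=-503/228
seg 3: a=-1, c=M3/2=-137/228, d=(M4−M3)/(6·3)=137/2052, b=Δ3−h3·(2M3+M4)/6=251/114
t_q=31/4 → seg 3, τ=3/4; S=-1+251/114·τ+-137/228·τ²+137/2052·τ³=1661/4864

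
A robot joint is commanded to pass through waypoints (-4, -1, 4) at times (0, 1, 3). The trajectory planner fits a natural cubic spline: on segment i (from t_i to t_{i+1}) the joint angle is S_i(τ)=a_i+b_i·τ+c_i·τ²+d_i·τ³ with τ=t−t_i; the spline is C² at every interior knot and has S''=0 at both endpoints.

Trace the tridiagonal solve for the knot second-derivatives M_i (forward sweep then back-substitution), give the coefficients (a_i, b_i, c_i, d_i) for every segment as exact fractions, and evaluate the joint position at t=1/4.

  seg 0: a=-4 b=37/12 c=0 d=-1/12
  seg 1: a=-1 b=17/6 c=-1/4 d=1/24
S(1/4) = -827/256

Δ: Δ0=3, Δ1=5/2
row 1: diag=6, rhs=-3; c'=1/3, d'=-1/2
back: M1=-1/2
M: M0=0, M1=-1/2, M2=0
seg 0: a=-4, c=M0/2=0, d=(M1−M0)/(6·1)=-1/12, b=Δ0−h0·(2M0+M1)/6=37/12
seg 1: a=-1, c=M1/2=-1/4, d=(M2−M1)/(6·2)=1/24, b=Δ1−h1·(2M1+M2)/6=17/6
t_q=1/4 → seg 0, τ=1/4; S=-4+37/12·τ+0·τ²+-1/12·τ³=-827/256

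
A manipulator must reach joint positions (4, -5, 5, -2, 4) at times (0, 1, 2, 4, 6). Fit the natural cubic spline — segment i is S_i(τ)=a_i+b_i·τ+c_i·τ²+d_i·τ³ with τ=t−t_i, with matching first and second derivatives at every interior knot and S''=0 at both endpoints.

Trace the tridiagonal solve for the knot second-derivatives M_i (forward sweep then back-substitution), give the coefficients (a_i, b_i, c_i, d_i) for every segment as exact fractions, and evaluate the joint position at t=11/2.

Δ: Δ0=-9, Δ1=10, Δ2=-7/2, Δ3=3
row 1: diag=4, rhs=114; c'=1/4, d'=57/2
row 2: denom=6−1·1/4=23/4; d'=(-81−1·57/2)/(23/4)=-438/23
row 3: denom=8−2·8/23=168/23; d'=(39−2·-438/23)/(168/23)=591/56
back: M3=591/56
back: M2=-438/23−8/23·591/56=-159/7
back: M1=57/2−1/4·-159/7=957/28
M: M0=0, M1=957/28, M2=-159/7, M3=591/56, M4=0
seg 0: a=4, c=M0/2=0, d=(M1−M0)/(6·1)=319/56, b=Δ0−h0·(2M0+M1)/6=-823/56
seg 1: a=-5, c=M1/2=957/56, d=(M2−M1)/(6·1)=-531/56, b=Δ1−h1·(2M1+M2)/6=67/28
seg 2: a=5, c=M2/2=-159/14, d=(M3−M2)/(6·2)=621/224, b=Δ2−h2·(2M2+M3)/6=65/8
seg 3: a=-2, c=M3/2=591/112, d=(M4−M3)/(6·2)=-197/224, b=Δ3−h3·(2M3+M4)/6=-113/28
t_q=11/2 → seg 3, τ=3/2; S=-2+-113/28·τ+591/112·τ²+-197/224·τ³=1525/1792

  seg 0: a=4 b=-823/56 c=0 d=319/56
  seg 1: a=-5 b=67/28 c=957/56 d=-531/56
  seg 2: a=5 b=65/8 c=-159/14 d=621/224
  seg 3: a=-2 b=-113/28 c=591/112 d=-197/224
S(11/2) = 1525/1792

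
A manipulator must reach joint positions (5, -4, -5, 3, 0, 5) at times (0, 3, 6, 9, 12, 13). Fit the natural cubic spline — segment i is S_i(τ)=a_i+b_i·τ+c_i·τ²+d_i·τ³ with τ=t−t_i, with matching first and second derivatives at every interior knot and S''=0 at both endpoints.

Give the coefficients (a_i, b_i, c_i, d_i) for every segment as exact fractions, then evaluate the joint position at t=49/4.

Δ: Δ0=-3, Δ1=-1/3, Δ2=8/3, Δ3=-1, Δ4=5
row 1: diag=12, rhs=16; c'=1/4, d'=4/3
row 2: denom=12−3·1/4=45/4; d'=(18−3·4/3)/(45/4)=56/45
row 3: denom=12−3·4/15=56/5; d'=(-22−3·56/45)/(56/5)=-193/84
row 4: denom=8−3·15/56=403/56; d'=(36−3·-193/84)/(403/56)=2402/403
back: M4=2402/403
back: M3=-193/84−15/56·2402/403=-4708/1209
back: M2=56/45−4/15·-4708/1209=920/403
back: M1=4/3−1/4·920/403=922/1209
M: M0=0, M1=922/1209, M2=920/403, M3=-4708/1209, M4=2402/403, M5=0
seg 0: a=5, c=M0/2=0, d=(M1−M0)/(6·3)=461/10881, b=Δ0−h0·(2M0+M1)/6=-4088/1209
seg 1: a=-4, c=M1/2=461/1209, d=(M2−M1)/(6·3)=919/10881, b=Δ1−h1·(2M1+M2)/6=-2705/1209
seg 2: a=-5, c=M2/2=460/403, d=(M3−M2)/(6·3)=-3734/10881, b=Δ2−h2·(2M2+M3)/6=2818/1209
seg 3: a=3, c=M3/2=-2354/1209, d=(M4−M3)/(6·3)=5957/10881, b=Δ3−h3·(2M3+M4)/6=-8/93
seg 4: a=0, c=M4/2=1201/403, d=(M5−M4)/(6·1)=-1201/1209, b=Δ4−h4·(2M4+M5)/6=3643/1209
t_q=49/4 → seg 4, τ=1/4; S=0+3643/1209·τ+1201/403·τ²+-1201/1209·τ³=23833/25792

  seg 0: a=5 b=-4088/1209 c=0 d=461/10881
  seg 1: a=-4 b=-2705/1209 c=461/1209 d=919/10881
  seg 2: a=-5 b=2818/1209 c=460/403 d=-3734/10881
  seg 3: a=3 b=-8/93 c=-2354/1209 d=5957/10881
  seg 4: a=0 b=3643/1209 c=1201/403 d=-1201/1209
S(49/4) = 23833/25792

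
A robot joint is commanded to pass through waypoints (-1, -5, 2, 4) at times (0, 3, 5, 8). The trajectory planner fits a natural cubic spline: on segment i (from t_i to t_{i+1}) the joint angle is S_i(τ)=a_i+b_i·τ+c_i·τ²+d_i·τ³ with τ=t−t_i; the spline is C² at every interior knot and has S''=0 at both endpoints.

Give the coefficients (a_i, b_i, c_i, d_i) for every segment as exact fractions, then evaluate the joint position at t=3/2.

  seg 0: a=-1 b=-145/48 c=0 d=3/16
  seg 1: a=-5 b=49/24 c=27/16 d=-23/48
  seg 2: a=2 b=73/24 c=-19/16 d=19/144
S(3/2) = -627/128

Δ: Δ0=-4/3, Δ1=7/2, Δ2=2/3
row 1: diag=10, rhs=29; c'=1/5, d'=29/10
row 2: denom=10−2·1/5=48/5; d'=(-17−2·29/10)/(48/5)=-19/8
back: M2=-19/8
back: M1=29/10−1/5·-19/8=27/8
M: M0=0, M1=27/8, M2=-19/8, M3=0
seg 0: a=-1, c=M0/2=0, d=(M1−M0)/(6·3)=3/16, b=Δ0−h0·(2M0+M1)/6=-145/48
seg 1: a=-5, c=M1/2=27/16, d=(M2−M1)/(6·2)=-23/48, b=Δ1−h1·(2M1+M2)/6=49/24
seg 2: a=2, c=M2/2=-19/16, d=(M3−M2)/(6·3)=19/144, b=Δ2−h2·(2M2+M3)/6=73/24
t_q=3/2 → seg 0, τ=3/2; S=-1+-145/48·τ+0·τ²+3/16·τ³=-627/128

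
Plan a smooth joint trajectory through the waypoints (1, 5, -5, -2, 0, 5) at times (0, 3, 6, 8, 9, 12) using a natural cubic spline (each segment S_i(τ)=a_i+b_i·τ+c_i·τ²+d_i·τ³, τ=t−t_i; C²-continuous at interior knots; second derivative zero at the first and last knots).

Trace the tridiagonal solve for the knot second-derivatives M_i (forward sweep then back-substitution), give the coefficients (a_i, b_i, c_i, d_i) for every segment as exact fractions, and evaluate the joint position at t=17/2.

  seg 0: a=1 b=9695/3222 c=0 d=-5399/28998
  seg 1: a=5 b=-3251/1611 c=-5399/3222 d=11959/28998
  seg 2: a=-5 b=-3019/3222 c=3280/1611 d=-439/1074
  seg 3: a=-2 b=7417/3222 c=-671/1611 d=41/358
  seg 4: a=0 b=2920/1611 c=-235/3222 d=235/28998
S(17/2) = -24199/25776

Δ: Δ0=4/3, Δ1=-10/3, Δ2=3/2, Δ3=2, Δ4=5/3
row 1: diag=12, rhs=-28; c'=1/4, d'=-7/3
row 2: denom=10−3·1/4=37/4; d'=(29−3·-7/3)/(37/4)=144/37
row 3: denom=6−2·8/37=206/37; d'=(3−2·144/37)/(206/37)=-177/206
row 4: denom=8−1·37/206=1611/206; d'=(-2−1·-177/206)/(1611/206)=-235/1611
back: M4=-235/1611
back: M3=-177/206−37/206·-235/1611=-1342/1611
back: M2=144/37−8/37·-1342/1611=6560/1611
back: M1=-7/3−1/4·6560/1611=-5399/1611
M: M0=0, M1=-5399/1611, M2=6560/1611, M3=-1342/1611, M4=-235/1611, M5=0
seg 0: a=1, c=M0/2=0, d=(M1−M0)/(6·3)=-5399/28998, b=Δ0−h0·(2M0+M1)/6=9695/3222
seg 1: a=5, c=M1/2=-5399/3222, d=(M2−M1)/(6·3)=11959/28998, b=Δ1−h1·(2M1+M2)/6=-3251/1611
seg 2: a=-5, c=M2/2=3280/1611, d=(M3−M2)/(6·2)=-439/1074, b=Δ2−h2·(2M2+M3)/6=-3019/3222
seg 3: a=-2, c=M3/2=-671/1611, d=(M4−M3)/(6·1)=41/358, b=Δ3−h3·(2M3+M4)/6=7417/3222
seg 4: a=0, c=M4/2=-235/3222, d=(M5−M4)/(6·3)=235/28998, b=Δ4−h4·(2M4+M5)/6=2920/1611
t_q=17/2 → seg 3, τ=1/2; S=-2+7417/3222·τ+-671/1611·τ²+41/358·τ³=-24199/25776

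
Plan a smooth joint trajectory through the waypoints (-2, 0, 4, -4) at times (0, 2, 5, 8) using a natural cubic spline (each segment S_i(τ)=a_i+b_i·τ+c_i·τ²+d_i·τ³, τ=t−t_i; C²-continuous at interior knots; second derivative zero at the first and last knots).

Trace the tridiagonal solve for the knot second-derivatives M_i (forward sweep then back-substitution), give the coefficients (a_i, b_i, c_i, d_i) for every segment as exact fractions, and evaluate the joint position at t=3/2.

Δ: Δ0=1, Δ1=4/3, Δ2=-8/3
row 1: diag=10, rhs=2; c'=3/10, d'=1/5
row 2: denom=12−3·3/10=111/10; d'=(-24−3·1/5)/(111/10)=-82/37
back: M2=-82/37
back: M1=1/5−3/10·-82/37=32/37
M: M0=0, M1=32/37, M2=-82/37, M3=0
seg 0: a=-2, c=M0/2=0, d=(M1−M0)/(6·2)=8/111, b=Δ0−h0·(2M0+M1)/6=79/111
seg 1: a=0, c=M1/2=16/37, d=(M2−M1)/(6·3)=-19/111, b=Δ1−h1·(2M1+M2)/6=175/111
seg 2: a=4, c=M2/2=-41/37, d=(M3−M2)/(6·3)=41/333, b=Δ2−h2·(2M2+M3)/6=-50/111
t_q=3/2 → seg 0, τ=3/2; S=-2+79/111·τ+0·τ²+8/111·τ³=-51/74

  seg 0: a=-2 b=79/111 c=0 d=8/111
  seg 1: a=0 b=175/111 c=16/37 d=-19/111
  seg 2: a=4 b=-50/111 c=-41/37 d=41/333
S(3/2) = -51/74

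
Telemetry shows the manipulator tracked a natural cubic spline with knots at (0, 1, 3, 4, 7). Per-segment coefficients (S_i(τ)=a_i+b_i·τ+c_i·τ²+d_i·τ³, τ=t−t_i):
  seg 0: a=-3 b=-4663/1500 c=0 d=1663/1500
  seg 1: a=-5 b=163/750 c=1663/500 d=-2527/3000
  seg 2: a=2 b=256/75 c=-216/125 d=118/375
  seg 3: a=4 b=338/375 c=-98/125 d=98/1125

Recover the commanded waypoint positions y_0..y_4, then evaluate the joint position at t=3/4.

y_0=-3 y_1=-5 y_2=2 y_3=4 y_4=2
S(3/4) = -155641/32000

y_0 = S_0(0) = a_0 = -3
y_1 = S_1(0) = a_1 = -5
y_2 = S_2(0) = a_2 = 2
y_3 = S_3(0) = a_3 = 4
y_4 = S_3(3) = 2
t_q=3/4 is in segment 0 (τ=3/4); S_0(τ)=-155641/32000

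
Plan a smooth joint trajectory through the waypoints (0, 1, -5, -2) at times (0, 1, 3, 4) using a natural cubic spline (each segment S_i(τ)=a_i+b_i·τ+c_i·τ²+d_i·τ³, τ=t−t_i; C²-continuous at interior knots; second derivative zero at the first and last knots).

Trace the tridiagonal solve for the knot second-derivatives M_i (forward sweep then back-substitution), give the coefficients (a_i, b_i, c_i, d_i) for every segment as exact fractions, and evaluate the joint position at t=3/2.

Δ: Δ0=1, Δ1=-3, Δ2=3
row 1: diag=6, rhs=-24; c'=1/3, d'=-4
row 2: denom=6−2·1/3=16/3; d'=(36−2·-4)/(16/3)=33/4
back: M2=33/4
back: M1=-4−1/3·33/4=-27/4
M: M0=0, M1=-27/4, M2=33/4, M3=0
seg 0: a=0, c=M0/2=0, d=(M1−M0)/(6·1)=-9/8, b=Δ0−h0·(2M0+M1)/6=17/8
seg 1: a=1, c=M1/2=-27/8, d=(M2−M1)/(6·2)=5/4, b=Δ1−h1·(2M1+M2)/6=-5/4
seg 2: a=-5, c=M2/2=33/8, d=(M3−M2)/(6·1)=-11/8, b=Δ2−h2·(2M2+M3)/6=1/4
t_q=3/2 → seg 1, τ=1/2; S=1+-5/4·τ+-27/8·τ²+5/4·τ³=-5/16

  seg 0: a=0 b=17/8 c=0 d=-9/8
  seg 1: a=1 b=-5/4 c=-27/8 d=5/4
  seg 2: a=-5 b=1/4 c=33/8 d=-11/8
S(3/2) = -5/16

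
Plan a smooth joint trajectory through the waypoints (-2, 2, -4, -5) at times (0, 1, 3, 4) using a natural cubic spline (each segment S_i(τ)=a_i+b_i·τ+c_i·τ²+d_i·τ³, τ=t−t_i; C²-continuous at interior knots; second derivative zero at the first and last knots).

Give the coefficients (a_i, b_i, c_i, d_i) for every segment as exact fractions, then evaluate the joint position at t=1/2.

Δ: Δ0=4, Δ1=-3, Δ2=-1
row 1: diag=6, rhs=-42; c'=1/3, d'=-7
row 2: denom=6−2·1/3=16/3; d'=(12−2·-7)/(16/3)=39/8
back: M2=39/8
back: M1=-7−1/3·39/8=-69/8
M: M0=0, M1=-69/8, M2=39/8, M3=0
seg 0: a=-2, c=M0/2=0, d=(M1−M0)/(6·1)=-23/16, b=Δ0−h0·(2M0+M1)/6=87/16
seg 1: a=2, c=M1/2=-69/16, d=(M2−M1)/(6·2)=9/8, b=Δ1−h1·(2M1+M2)/6=9/8
seg 2: a=-4, c=M2/2=39/16, d=(M3−M2)/(6·1)=-13/16, b=Δ2−h2·(2M2+M3)/6=-21/8
t_q=1/2 → seg 0, τ=1/2; S=-2+87/16·τ+0·τ²+-23/16·τ³=69/128

  seg 0: a=-2 b=87/16 c=0 d=-23/16
  seg 1: a=2 b=9/8 c=-69/16 d=9/8
  seg 2: a=-4 b=-21/8 c=39/16 d=-13/16
S(1/2) = 69/128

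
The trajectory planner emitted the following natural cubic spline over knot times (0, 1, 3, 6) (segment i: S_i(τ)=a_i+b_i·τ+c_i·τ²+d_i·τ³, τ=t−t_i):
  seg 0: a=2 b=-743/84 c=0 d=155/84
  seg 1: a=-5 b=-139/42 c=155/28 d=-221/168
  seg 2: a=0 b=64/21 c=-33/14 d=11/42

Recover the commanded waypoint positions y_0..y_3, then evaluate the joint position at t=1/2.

y_0 = S_0(0) = a_0 = 2
y_1 = S_1(0) = a_1 = -5
y_2 = S_2(0) = a_2 = 0
y_3 = S_2(3) = -5
t_q=1/2 is in segment 0 (τ=1/2); S_0(τ)=-491/224

y_0=2 y_1=-5 y_2=0 y_3=-5
S(1/2) = -491/224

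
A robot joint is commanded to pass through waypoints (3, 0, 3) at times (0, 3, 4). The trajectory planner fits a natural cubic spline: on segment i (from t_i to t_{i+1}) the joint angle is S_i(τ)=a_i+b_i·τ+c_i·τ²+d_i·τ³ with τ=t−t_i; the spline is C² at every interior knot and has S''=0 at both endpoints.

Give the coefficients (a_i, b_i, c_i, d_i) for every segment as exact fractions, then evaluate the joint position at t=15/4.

  seg 0: a=3 b=-5/2 c=0 d=1/6
  seg 1: a=0 b=2 c=3/2 d=-1/2
S(15/4) = 273/128

Δ: Δ0=-1, Δ1=3
row 1: diag=8, rhs=24; c'=1/8, d'=3
back: M1=3
M: M0=0, M1=3, M2=0
seg 0: a=3, c=M0/2=0, d=(M1−M0)/(6·3)=1/6, b=Δ0−h0·(2M0+M1)/6=-5/2
seg 1: a=0, c=M1/2=3/2, d=(M2−M1)/(6·1)=-1/2, b=Δ1−h1·(2M1+M2)/6=2
t_q=15/4 → seg 1, τ=3/4; S=0+2·τ+3/2·τ²+-1/2·τ³=273/128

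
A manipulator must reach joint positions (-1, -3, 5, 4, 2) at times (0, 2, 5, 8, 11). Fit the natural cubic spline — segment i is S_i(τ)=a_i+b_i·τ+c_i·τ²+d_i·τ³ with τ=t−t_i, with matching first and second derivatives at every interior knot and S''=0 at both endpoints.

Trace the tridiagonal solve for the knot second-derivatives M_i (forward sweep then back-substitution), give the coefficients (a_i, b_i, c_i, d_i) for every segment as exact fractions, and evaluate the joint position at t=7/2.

Δ: Δ0=-1, Δ1=8/3, Δ2=-1/3, Δ3=-2/3
row 1: diag=10, rhs=22; c'=3/10, d'=11/5
row 2: denom=12−3·3/10=111/10; d'=(-18−3·11/5)/(111/10)=-82/37
row 3: denom=12−3·10/37=414/37; d'=(-2−3·-82/37)/(414/37)=86/207
back: M3=86/207
back: M2=-82/37−10/37·86/207=-482/207
back: M1=11/5−3/10·-482/207=200/69
M: M0=0, M1=200/69, M2=-482/207, M3=86/207, M4=0
seg 0: a=-1, c=M0/2=0, d=(M1−M0)/(6·2)=50/207, b=Δ0−h0·(2M0+M1)/6=-407/207
seg 1: a=-3, c=M1/2=100/69, d=(M2−M1)/(6·3)=-541/1863, b=Δ1−h1·(2M1+M2)/6=193/207
seg 2: a=5, c=M2/2=-241/207, d=(M3−M2)/(6·3)=284/1863, b=Δ2−h2·(2M2+M3)/6=370/207
seg 3: a=4, c=M3/2=43/207, d=(M4−M3)/(6·3)=-43/1863, b=Δ3−h3·(2M3+M4)/6=-224/207
t_q=7/2 → seg 1, τ=3/2; S=-3+193/207·τ+100/69·τ²+-541/1863·τ³=125/184

  seg 0: a=-1 b=-407/207 c=0 d=50/207
  seg 1: a=-3 b=193/207 c=100/69 d=-541/1863
  seg 2: a=5 b=370/207 c=-241/207 d=284/1863
  seg 3: a=4 b=-224/207 c=43/207 d=-43/1863
S(7/2) = 125/184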